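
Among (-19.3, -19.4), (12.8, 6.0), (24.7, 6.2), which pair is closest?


d(P0,P1) = 40.9337, d(P0,P2) = 50.9054, d(P1,P2) = 11.9017
Closest: P1 and P2

Closest pair: (12.8, 6.0) and (24.7, 6.2), distance = 11.9017


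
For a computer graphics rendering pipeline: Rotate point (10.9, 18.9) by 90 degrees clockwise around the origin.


90° CW: (x,y) -> (y, -x)
(10.9,18.9) -> (18.9, -10.9)

(18.9, -10.9)


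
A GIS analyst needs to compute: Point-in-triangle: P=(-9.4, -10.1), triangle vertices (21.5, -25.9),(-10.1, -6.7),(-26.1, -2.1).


Cross products: AB x AP = 94, BC x BP = 51.18, CA x CP = 16.66
All same sign? yes

Yes, inside


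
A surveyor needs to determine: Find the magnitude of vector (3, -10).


|u| = sqrt(3^2 + (-10)^2) = sqrt(109) = 10.4403

10.4403


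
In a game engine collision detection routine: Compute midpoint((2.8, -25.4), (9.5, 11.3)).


M = ((2.8+9.5)/2, ((-25.4)+11.3)/2)
= (6.15, -7.05)

(6.15, -7.05)


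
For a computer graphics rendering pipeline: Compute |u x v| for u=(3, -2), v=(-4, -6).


|u x v| = |3*(-6) - (-2)*(-4)|
= |(-18) - 8| = 26

26


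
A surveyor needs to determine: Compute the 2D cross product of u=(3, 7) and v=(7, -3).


u x v = u_x*v_y - u_y*v_x = 3*(-3) - 7*7
= (-9) - 49 = -58

-58


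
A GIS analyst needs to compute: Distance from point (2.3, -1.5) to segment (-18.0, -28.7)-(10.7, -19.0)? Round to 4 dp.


Project P onto AB: t = 0.9223 (clamped to [0,1])
Closest point on segment: (8.4694, -19.7539)
Distance: 19.2683

19.2683


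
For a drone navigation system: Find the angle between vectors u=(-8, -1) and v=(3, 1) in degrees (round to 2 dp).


u.v = -25, |u| = sqrt(65) = 8.0623, |v| = sqrt(10) = 3.1623
cos(theta) = u.v/(|u||v|) = -25/sqrt(650) = -0.980581
theta = acos(-0.980581) = 168.69 degrees

168.69 degrees


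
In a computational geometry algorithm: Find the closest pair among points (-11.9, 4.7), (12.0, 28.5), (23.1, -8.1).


d(P0,P1) = 33.7291, d(P0,P2) = 37.2671, d(P1,P2) = 38.2462
Closest: P0 and P1

Closest pair: (-11.9, 4.7) and (12.0, 28.5), distance = 33.7291


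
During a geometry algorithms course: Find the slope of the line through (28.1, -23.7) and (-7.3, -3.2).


slope = (y2-y1)/(x2-x1) = ((-3.2)-(-23.7))/((-7.3)-28.1) = 20.5/(-35.4) = -0.5791

-0.5791


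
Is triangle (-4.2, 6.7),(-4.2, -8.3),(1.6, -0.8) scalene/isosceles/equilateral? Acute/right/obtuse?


Side lengths squared: AB^2=225, BC^2=89.89, CA^2=89.89
Sorted: [89.89, 89.89, 225]
By sides: Isosceles, By angles: Obtuse

Isosceles, Obtuse


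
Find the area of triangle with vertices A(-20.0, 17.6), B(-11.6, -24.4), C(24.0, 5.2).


Area = |x_A(y_B-y_C) + x_B(y_C-y_A) + x_C(y_A-y_B)|/2
= |592 + 143.84 + 1008|/2
= 1743.84/2 = 871.92

871.92


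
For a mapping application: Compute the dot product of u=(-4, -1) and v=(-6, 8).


u . v = u_x*v_x + u_y*v_y = (-4)*(-6) + (-1)*8
= 24 + (-8) = 16

16


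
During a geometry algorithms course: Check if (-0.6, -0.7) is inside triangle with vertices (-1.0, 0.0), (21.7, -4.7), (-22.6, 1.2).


Cross products: AB x AP = -14.01, BC x BP = -45.63, CA x CP = -14.64
All same sign? yes

Yes, inside


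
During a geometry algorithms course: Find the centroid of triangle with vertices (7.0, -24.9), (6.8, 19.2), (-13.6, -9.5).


Centroid = ((x_A+x_B+x_C)/3, (y_A+y_B+y_C)/3)
= ((7+6.8+(-13.6))/3, ((-24.9)+19.2+(-9.5))/3)
= (0.0667, -5.0667)

(0.0667, -5.0667)


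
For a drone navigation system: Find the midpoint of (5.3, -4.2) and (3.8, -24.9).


M = ((5.3+3.8)/2, ((-4.2)+(-24.9))/2)
= (4.55, -14.55)

(4.55, -14.55)


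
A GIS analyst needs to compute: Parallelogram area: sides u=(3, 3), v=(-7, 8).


|u x v| = |3*8 - 3*(-7)|
= |24 - (-21)| = 45

45


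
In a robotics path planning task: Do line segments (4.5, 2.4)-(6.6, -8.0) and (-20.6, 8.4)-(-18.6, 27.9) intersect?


Cross products: d1=-501.45, d2=-563.2, d3=-248.44, d4=-186.69
d1*d2 < 0 and d3*d4 < 0? no

No, they don't intersect


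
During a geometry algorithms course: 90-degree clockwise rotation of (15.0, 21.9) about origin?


90° CW: (x,y) -> (y, -x)
(15,21.9) -> (21.9, -15)

(21.9, -15)


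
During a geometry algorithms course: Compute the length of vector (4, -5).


|u| = sqrt(4^2 + (-5)^2) = sqrt(41) = 6.4031

6.4031


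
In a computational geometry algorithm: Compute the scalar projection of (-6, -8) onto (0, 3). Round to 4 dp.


u.v = -24, |v| = sqrt(9) = 3
Scalar projection = u.v / |v| = -24 / sqrt(9) = -8

-8


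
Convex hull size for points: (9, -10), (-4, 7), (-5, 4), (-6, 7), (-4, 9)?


Convex hull vertices (CCW): (-6, 7), (-5, 4), (9, -10), (-4, 9)
Count = 4

4


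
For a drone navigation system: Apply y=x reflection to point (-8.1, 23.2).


Reflection over y=x: (x,y) -> (y,x)
(-8.1, 23.2) -> (23.2, -8.1)

(23.2, -8.1)


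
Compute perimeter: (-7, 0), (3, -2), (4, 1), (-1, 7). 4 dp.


Sides: (-7, 0)->(3, -2): sqrt(104) = 10.198039, (3, -2)->(4, 1): sqrt(10) = 3.162278, (4, 1)->(-1, 7): sqrt(61) = 7.81025, (-1, 7)->(-7, 0): sqrt(85) = 9.219544
Sum = 30.390111
Perimeter = 30.3901

30.3901


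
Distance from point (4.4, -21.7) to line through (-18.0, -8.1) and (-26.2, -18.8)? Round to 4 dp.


|cross product| = 351.2
|line direction| = sqrt(181.73) = 13.4807
Distance = 351.2/sqrt(181.73) = 26.052

26.052


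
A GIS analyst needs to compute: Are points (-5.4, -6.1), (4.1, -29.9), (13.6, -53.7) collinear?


Cross product: (4.1-(-5.4))*((-53.7)-(-6.1)) - ((-29.9)-(-6.1))*(13.6-(-5.4))
= 0

Yes, collinear


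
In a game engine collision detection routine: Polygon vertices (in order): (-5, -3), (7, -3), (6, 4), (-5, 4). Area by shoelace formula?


Shoelace sum: ((-5)*(-3) - 7*(-3)) + (7*4 - 6*(-3)) + (6*4 - (-5)*4) + ((-5)*(-3) - (-5)*4)
= 161
Area = |161|/2 = 80.5

80.5


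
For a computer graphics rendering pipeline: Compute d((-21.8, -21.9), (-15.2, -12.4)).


dx=6.6, dy=9.5
d^2 = 6.6^2 + 9.5^2 = 133.81
d = sqrt(133.81) = 11.5676

11.5676


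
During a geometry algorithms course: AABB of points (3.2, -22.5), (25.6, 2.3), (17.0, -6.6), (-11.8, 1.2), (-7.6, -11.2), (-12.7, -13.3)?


x range: [-12.7, 25.6]
y range: [-22.5, 2.3]
Bounding box: (-12.7,-22.5) to (25.6,2.3)

(-12.7,-22.5) to (25.6,2.3)


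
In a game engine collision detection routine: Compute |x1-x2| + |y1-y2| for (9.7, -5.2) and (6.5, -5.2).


|9.7-6.5| + |(-5.2)-(-5.2)| = 3.2 + 0 = 3.2

3.2


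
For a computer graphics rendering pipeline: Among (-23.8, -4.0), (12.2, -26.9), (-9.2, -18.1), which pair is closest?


d(P0,P1) = 42.6663, d(P0,P2) = 20.297, d(P1,P2) = 23.1387
Closest: P0 and P2

Closest pair: (-23.8, -4.0) and (-9.2, -18.1), distance = 20.297


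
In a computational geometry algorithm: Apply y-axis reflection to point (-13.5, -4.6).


Reflection over y-axis: (x,y) -> (-x,y)
(-13.5, -4.6) -> (13.5, -4.6)

(13.5, -4.6)


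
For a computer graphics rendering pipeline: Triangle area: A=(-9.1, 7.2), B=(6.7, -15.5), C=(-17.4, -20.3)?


Area = |x_A(y_B-y_C) + x_B(y_C-y_A) + x_C(y_A-y_B)|/2
= |(-43.68) + (-184.25) + (-394.98)|/2
= 622.91/2 = 311.455

311.455


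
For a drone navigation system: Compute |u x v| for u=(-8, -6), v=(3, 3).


|u x v| = |(-8)*3 - (-6)*3|
= |(-24) - (-18)| = 6

6


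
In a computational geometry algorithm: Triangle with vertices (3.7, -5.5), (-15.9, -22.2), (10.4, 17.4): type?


Side lengths squared: AB^2=663.05, BC^2=2259.85, CA^2=569.3
Sorted: [569.3, 663.05, 2259.85]
By sides: Scalene, By angles: Obtuse

Scalene, Obtuse


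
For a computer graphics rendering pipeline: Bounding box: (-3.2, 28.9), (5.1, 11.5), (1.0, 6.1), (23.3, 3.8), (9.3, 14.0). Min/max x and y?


x range: [-3.2, 23.3]
y range: [3.8, 28.9]
Bounding box: (-3.2,3.8) to (23.3,28.9)

(-3.2,3.8) to (23.3,28.9)


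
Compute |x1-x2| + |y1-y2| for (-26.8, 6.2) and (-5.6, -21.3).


|(-26.8)-(-5.6)| + |6.2-(-21.3)| = 21.2 + 27.5 = 48.7

48.7


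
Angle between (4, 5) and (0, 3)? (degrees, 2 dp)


u.v = 15, |u| = sqrt(41) = 6.4031, |v| = sqrt(9) = 3
cos(theta) = u.v/(|u||v|) = 15/sqrt(369) = 0.780869
theta = acos(0.780869) = 38.66 degrees

38.66 degrees


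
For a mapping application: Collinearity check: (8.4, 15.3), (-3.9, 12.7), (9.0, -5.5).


Cross product: ((-3.9)-8.4)*((-5.5)-15.3) - (12.7-15.3)*(9-8.4)
= 257.4

No, not collinear


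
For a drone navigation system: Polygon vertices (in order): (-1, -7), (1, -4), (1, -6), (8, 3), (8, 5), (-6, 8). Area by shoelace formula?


Shoelace sum: ((-1)*(-4) - 1*(-7)) + (1*(-6) - 1*(-4)) + (1*3 - 8*(-6)) + (8*5 - 8*3) + (8*8 - (-6)*5) + ((-6)*(-7) - (-1)*8)
= 220
Area = |220|/2 = 110

110


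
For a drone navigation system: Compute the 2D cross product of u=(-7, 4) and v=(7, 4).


u x v = u_x*v_y - u_y*v_x = (-7)*4 - 4*7
= (-28) - 28 = -56

-56


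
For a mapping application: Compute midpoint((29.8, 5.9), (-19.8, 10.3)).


M = ((29.8+(-19.8))/2, (5.9+10.3)/2)
= (5, 8.1)

(5, 8.1)


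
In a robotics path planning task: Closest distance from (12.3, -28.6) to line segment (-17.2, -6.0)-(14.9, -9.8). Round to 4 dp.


Project P onto AB: t = 0.9885 (clamped to [0,1])
Closest point on segment: (14.5307, -9.7563)
Distance: 18.9753

18.9753


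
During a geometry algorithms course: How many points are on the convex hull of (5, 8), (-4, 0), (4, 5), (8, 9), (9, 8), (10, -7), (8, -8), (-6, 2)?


Convex hull vertices (CCW): (-6, 2), (-4, 0), (8, -8), (10, -7), (9, 8), (8, 9), (5, 8)
Count = 7

7


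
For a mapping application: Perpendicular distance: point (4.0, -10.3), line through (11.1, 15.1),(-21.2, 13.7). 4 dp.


|cross product| = 810.48
|line direction| = sqrt(1045.25) = 32.3303
Distance = 810.48/sqrt(1045.25) = 25.0687

25.0687


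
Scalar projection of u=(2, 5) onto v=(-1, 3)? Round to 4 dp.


u.v = 13, |v| = sqrt(10) = 3.1623
Scalar projection = u.v / |v| = 13 / sqrt(10) = 4.111

4.111


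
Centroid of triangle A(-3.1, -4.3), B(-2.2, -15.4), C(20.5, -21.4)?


Centroid = ((x_A+x_B+x_C)/3, (y_A+y_B+y_C)/3)
= (((-3.1)+(-2.2)+20.5)/3, ((-4.3)+(-15.4)+(-21.4))/3)
= (5.0667, -13.7)

(5.0667, -13.7)


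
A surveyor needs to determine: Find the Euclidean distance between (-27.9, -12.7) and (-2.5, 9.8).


dx=25.4, dy=22.5
d^2 = 25.4^2 + 22.5^2 = 1151.41
d = sqrt(1151.41) = 33.9324

33.9324


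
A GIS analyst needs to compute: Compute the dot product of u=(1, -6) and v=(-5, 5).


u . v = u_x*v_x + u_y*v_y = 1*(-5) + (-6)*5
= (-5) + (-30) = -35

-35


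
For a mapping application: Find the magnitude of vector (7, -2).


|u| = sqrt(7^2 + (-2)^2) = sqrt(53) = 7.2801

7.2801


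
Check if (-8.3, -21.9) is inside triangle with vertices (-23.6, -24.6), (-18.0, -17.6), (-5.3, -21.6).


Cross products: AB x AP = -91.98, BC x BP = -15.81, CA x CP = -3.51
All same sign? yes

Yes, inside


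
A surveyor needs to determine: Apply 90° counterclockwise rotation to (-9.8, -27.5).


90° CCW: (x,y) -> (-y, x)
(-9.8,-27.5) -> (27.5, -9.8)

(27.5, -9.8)


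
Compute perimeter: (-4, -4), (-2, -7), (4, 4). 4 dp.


Sides: (-4, -4)->(-2, -7): sqrt(13) = 3.605551, (-2, -7)->(4, 4): sqrt(157) = 12.529964, (4, 4)->(-4, -4): sqrt(128) = 11.313708
Sum = 27.449223
Perimeter = 27.4492

27.4492


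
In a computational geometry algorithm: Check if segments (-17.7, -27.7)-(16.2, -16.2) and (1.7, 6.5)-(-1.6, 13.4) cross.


Cross products: d1=246.72, d2=-25.14, d3=936.28, d4=1208.14
d1*d2 < 0 and d3*d4 < 0? no

No, they don't intersect


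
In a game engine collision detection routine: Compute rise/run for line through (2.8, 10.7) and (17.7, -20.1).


slope = (y2-y1)/(x2-x1) = ((-20.1)-10.7)/(17.7-2.8) = (-30.8)/14.9 = -2.0671

-2.0671


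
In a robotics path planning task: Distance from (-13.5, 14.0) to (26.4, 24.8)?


dx=39.9, dy=10.8
d^2 = 39.9^2 + 10.8^2 = 1708.65
d = sqrt(1708.65) = 41.3358

41.3358


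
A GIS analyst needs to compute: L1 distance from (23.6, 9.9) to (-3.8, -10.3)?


|23.6-(-3.8)| + |9.9-(-10.3)| = 27.4 + 20.2 = 47.6

47.6


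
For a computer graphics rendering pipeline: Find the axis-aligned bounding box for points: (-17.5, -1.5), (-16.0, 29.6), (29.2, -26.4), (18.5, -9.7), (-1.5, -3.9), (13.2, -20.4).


x range: [-17.5, 29.2]
y range: [-26.4, 29.6]
Bounding box: (-17.5,-26.4) to (29.2,29.6)

(-17.5,-26.4) to (29.2,29.6)


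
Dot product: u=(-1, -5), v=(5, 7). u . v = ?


u . v = u_x*v_x + u_y*v_y = (-1)*5 + (-5)*7
= (-5) + (-35) = -40

-40


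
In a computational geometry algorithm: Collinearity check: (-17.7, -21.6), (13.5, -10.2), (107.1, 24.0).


Cross product: (13.5-(-17.7))*(24-(-21.6)) - ((-10.2)-(-21.6))*(107.1-(-17.7))
= 0

Yes, collinear


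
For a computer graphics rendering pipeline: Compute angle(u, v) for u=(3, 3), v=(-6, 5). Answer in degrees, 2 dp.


u.v = -3, |u| = sqrt(18) = 4.2426, |v| = sqrt(61) = 7.8102
cos(theta) = u.v/(|u||v|) = -3/sqrt(1098) = -0.090536
theta = acos(-0.090536) = 95.19 degrees

95.19 degrees


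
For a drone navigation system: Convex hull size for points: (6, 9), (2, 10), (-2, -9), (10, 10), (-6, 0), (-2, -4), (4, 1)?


Convex hull vertices (CCW): (-6, 0), (-2, -9), (10, 10), (2, 10)
Count = 4

4


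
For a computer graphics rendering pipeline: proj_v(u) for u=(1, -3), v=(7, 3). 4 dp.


u.v = -2, |v| = sqrt(58) = 7.6158
Scalar projection = u.v / |v| = -2 / sqrt(58) = -0.2626

-0.2626


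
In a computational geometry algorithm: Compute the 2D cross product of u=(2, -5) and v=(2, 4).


u x v = u_x*v_y - u_y*v_x = 2*4 - (-5)*2
= 8 - (-10) = 18

18


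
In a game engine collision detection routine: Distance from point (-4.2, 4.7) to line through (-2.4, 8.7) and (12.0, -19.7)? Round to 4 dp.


|cross product| = 108.72
|line direction| = sqrt(1013.92) = 31.8421
Distance = 108.72/sqrt(1013.92) = 3.4143

3.4143


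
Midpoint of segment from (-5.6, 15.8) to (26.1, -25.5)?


M = (((-5.6)+26.1)/2, (15.8+(-25.5))/2)
= (10.25, -4.85)

(10.25, -4.85)


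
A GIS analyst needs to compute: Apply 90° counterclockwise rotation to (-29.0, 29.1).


90° CCW: (x,y) -> (-y, x)
(-29,29.1) -> (-29.1, -29)

(-29.1, -29)


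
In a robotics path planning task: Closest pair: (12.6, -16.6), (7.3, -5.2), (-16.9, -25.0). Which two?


d(P0,P1) = 12.5718, d(P0,P2) = 30.6726, d(P1,P2) = 31.2679
Closest: P0 and P1

Closest pair: (12.6, -16.6) and (7.3, -5.2), distance = 12.5718


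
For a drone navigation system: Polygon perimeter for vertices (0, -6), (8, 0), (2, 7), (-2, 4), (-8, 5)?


Sides: (0, -6)->(8, 0): sqrt(100) = 10, (8, 0)->(2, 7): sqrt(85) = 9.219544, (2, 7)->(-2, 4): sqrt(25) = 5, (-2, 4)->(-8, 5): sqrt(37) = 6.082763, (-8, 5)->(0, -6): sqrt(185) = 13.601471
Sum = 43.903778
Perimeter = 43.9038

43.9038


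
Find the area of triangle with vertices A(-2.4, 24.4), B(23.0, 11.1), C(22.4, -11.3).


Area = |x_A(y_B-y_C) + x_B(y_C-y_A) + x_C(y_A-y_B)|/2
= |(-53.76) + (-821.1) + 297.92|/2
= 576.94/2 = 288.47

288.47


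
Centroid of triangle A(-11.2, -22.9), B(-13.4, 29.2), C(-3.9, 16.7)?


Centroid = ((x_A+x_B+x_C)/3, (y_A+y_B+y_C)/3)
= (((-11.2)+(-13.4)+(-3.9))/3, ((-22.9)+29.2+16.7)/3)
= (-9.5, 7.6667)

(-9.5, 7.6667)


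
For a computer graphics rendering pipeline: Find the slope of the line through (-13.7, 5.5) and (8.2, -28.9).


slope = (y2-y1)/(x2-x1) = ((-28.9)-5.5)/(8.2-(-13.7)) = (-34.4)/21.9 = -1.5708

-1.5708


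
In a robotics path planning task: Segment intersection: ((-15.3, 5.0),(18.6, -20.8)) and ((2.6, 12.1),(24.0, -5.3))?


Cross products: d1=-463.4, d2=-425.66, d3=702.51, d4=664.77
d1*d2 < 0 and d3*d4 < 0? no

No, they don't intersect


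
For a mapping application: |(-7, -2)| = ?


|u| = sqrt((-7)^2 + (-2)^2) = sqrt(53) = 7.2801

7.2801


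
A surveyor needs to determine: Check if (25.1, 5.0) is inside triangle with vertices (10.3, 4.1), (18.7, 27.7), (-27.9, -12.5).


Cross products: AB x AP = -341.72, BC x BP = 1315.1, CA x CP = -211.3
All same sign? no

No, outside


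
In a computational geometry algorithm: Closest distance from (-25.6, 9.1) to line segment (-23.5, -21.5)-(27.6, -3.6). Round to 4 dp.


Project P onto AB: t = 0.1502 (clamped to [0,1])
Closest point on segment: (-15.823, -18.8108)
Distance: 29.5737

29.5737


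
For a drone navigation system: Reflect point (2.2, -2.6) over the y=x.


Reflection over y=x: (x,y) -> (y,x)
(2.2, -2.6) -> (-2.6, 2.2)

(-2.6, 2.2)


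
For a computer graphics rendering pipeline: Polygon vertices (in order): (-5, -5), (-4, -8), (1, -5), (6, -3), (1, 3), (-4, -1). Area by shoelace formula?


Shoelace sum: ((-5)*(-8) - (-4)*(-5)) + ((-4)*(-5) - 1*(-8)) + (1*(-3) - 6*(-5)) + (6*3 - 1*(-3)) + (1*(-1) - (-4)*3) + ((-4)*(-5) - (-5)*(-1))
= 122
Area = |122|/2 = 61

61


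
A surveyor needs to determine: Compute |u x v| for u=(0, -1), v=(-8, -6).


|u x v| = |0*(-6) - (-1)*(-8)|
= |0 - 8| = 8

8


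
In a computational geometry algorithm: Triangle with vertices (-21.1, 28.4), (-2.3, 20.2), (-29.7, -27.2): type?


Side lengths squared: AB^2=420.68, BC^2=2997.52, CA^2=3165.32
Sorted: [420.68, 2997.52, 3165.32]
By sides: Scalene, By angles: Acute

Scalene, Acute


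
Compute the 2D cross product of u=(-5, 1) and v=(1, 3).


u x v = u_x*v_y - u_y*v_x = (-5)*3 - 1*1
= (-15) - 1 = -16

-16


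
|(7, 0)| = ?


|u| = sqrt(7^2 + 0^2) = sqrt(49) = 7

7


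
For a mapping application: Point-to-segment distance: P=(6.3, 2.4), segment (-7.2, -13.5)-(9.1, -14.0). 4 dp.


Project P onto AB: t = 0.7975 (clamped to [0,1])
Closest point on segment: (5.8, -13.8988)
Distance: 16.3064

16.3064


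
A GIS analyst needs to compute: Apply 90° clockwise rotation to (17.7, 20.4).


90° CW: (x,y) -> (y, -x)
(17.7,20.4) -> (20.4, -17.7)

(20.4, -17.7)


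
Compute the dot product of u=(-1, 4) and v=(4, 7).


u . v = u_x*v_x + u_y*v_y = (-1)*4 + 4*7
= (-4) + 28 = 24

24


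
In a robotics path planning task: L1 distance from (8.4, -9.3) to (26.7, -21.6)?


|8.4-26.7| + |(-9.3)-(-21.6)| = 18.3 + 12.3 = 30.6

30.6


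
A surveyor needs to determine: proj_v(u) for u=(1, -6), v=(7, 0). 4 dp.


u.v = 7, |v| = sqrt(49) = 7
Scalar projection = u.v / |v| = 7 / sqrt(49) = 1

1


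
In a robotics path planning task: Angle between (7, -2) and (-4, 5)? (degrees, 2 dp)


u.v = -38, |u| = sqrt(53) = 7.2801, |v| = sqrt(41) = 6.4031
cos(theta) = u.v/(|u||v|) = -38/sqrt(2173) = -0.81518
theta = acos(-0.81518) = 144.61 degrees

144.61 degrees


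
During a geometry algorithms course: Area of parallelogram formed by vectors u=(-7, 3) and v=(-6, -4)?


|u x v| = |(-7)*(-4) - 3*(-6)|
= |28 - (-18)| = 46

46


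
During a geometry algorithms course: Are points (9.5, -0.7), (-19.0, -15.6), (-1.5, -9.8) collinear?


Cross product: ((-19)-9.5)*((-9.8)-(-0.7)) - ((-15.6)-(-0.7))*((-1.5)-9.5)
= 95.45

No, not collinear


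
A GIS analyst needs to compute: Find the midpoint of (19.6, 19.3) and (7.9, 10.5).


M = ((19.6+7.9)/2, (19.3+10.5)/2)
= (13.75, 14.9)

(13.75, 14.9)


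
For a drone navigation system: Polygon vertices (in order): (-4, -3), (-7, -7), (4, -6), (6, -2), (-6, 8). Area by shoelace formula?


Shoelace sum: ((-4)*(-7) - (-7)*(-3)) + ((-7)*(-6) - 4*(-7)) + (4*(-2) - 6*(-6)) + (6*8 - (-6)*(-2)) + ((-6)*(-3) - (-4)*8)
= 191
Area = |191|/2 = 95.5

95.5


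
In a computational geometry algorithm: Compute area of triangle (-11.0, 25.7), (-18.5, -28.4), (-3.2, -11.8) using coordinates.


Area = |x_A(y_B-y_C) + x_B(y_C-y_A) + x_C(y_A-y_B)|/2
= |182.6 + 693.75 + (-173.12)|/2
= 703.23/2 = 351.615

351.615


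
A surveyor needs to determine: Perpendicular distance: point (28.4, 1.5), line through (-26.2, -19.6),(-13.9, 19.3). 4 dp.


|cross product| = 1864.41
|line direction| = sqrt(1664.5) = 40.7983
Distance = 1864.41/sqrt(1664.5) = 45.6982

45.6982


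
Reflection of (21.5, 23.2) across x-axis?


Reflection over x-axis: (x,y) -> (x,-y)
(21.5, 23.2) -> (21.5, -23.2)

(21.5, -23.2)


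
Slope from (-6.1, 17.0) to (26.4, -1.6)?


slope = (y2-y1)/(x2-x1) = ((-1.6)-17)/(26.4-(-6.1)) = (-18.6)/32.5 = -0.5723

-0.5723


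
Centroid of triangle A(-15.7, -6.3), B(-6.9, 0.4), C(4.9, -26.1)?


Centroid = ((x_A+x_B+x_C)/3, (y_A+y_B+y_C)/3)
= (((-15.7)+(-6.9)+4.9)/3, ((-6.3)+0.4+(-26.1))/3)
= (-5.9, -10.6667)

(-5.9, -10.6667)


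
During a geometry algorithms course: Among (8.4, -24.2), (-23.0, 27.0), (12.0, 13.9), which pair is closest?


d(P0,P1) = 60.0616, d(P0,P2) = 38.2697, d(P1,P2) = 37.3712
Closest: P1 and P2

Closest pair: (-23.0, 27.0) and (12.0, 13.9), distance = 37.3712


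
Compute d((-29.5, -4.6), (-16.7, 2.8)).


dx=12.8, dy=7.4
d^2 = 12.8^2 + 7.4^2 = 218.6
d = sqrt(218.6) = 14.7851

14.7851


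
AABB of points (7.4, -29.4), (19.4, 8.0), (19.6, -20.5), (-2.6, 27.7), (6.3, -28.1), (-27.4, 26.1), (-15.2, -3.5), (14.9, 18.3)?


x range: [-27.4, 19.6]
y range: [-29.4, 27.7]
Bounding box: (-27.4,-29.4) to (19.6,27.7)

(-27.4,-29.4) to (19.6,27.7)


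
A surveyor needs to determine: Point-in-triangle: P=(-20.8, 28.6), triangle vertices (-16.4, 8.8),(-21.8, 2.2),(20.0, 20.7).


Cross products: AB x AP = -135.96, BC x BP = 1085.02, CA x CP = -773.08
All same sign? no

No, outside


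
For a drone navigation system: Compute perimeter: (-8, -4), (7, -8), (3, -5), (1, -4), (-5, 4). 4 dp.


Sides: (-8, -4)->(7, -8): sqrt(241) = 15.524175, (7, -8)->(3, -5): sqrt(25) = 5, (3, -5)->(1, -4): sqrt(5) = 2.236068, (1, -4)->(-5, 4): sqrt(100) = 10, (-5, 4)->(-8, -4): sqrt(73) = 8.544004
Sum = 41.304247
Perimeter = 41.3042

41.3042


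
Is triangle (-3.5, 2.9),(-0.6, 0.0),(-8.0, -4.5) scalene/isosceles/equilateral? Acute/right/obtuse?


Side lengths squared: AB^2=16.82, BC^2=75.01, CA^2=75.01
Sorted: [16.82, 75.01, 75.01]
By sides: Isosceles, By angles: Acute

Isosceles, Acute


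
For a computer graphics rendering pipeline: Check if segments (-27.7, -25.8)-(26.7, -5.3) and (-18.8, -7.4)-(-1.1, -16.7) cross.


Cross products: d1=-408.45, d2=460.32, d3=818.51, d4=-50.26
d1*d2 < 0 and d3*d4 < 0? yes

Yes, they intersect


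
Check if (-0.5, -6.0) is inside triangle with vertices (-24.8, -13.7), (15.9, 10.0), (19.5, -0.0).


Cross products: AB x AP = -262.52, BC x BP = -221.6, CA x CP = -8.2
All same sign? yes

Yes, inside


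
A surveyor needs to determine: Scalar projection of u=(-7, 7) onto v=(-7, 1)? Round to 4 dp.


u.v = 56, |v| = sqrt(50) = 7.0711
Scalar projection = u.v / |v| = 56 / sqrt(50) = 7.9196

7.9196


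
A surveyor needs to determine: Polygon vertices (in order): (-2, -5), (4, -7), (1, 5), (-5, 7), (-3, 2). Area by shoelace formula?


Shoelace sum: ((-2)*(-7) - 4*(-5)) + (4*5 - 1*(-7)) + (1*7 - (-5)*5) + ((-5)*2 - (-3)*7) + ((-3)*(-5) - (-2)*2)
= 123
Area = |123|/2 = 61.5

61.5


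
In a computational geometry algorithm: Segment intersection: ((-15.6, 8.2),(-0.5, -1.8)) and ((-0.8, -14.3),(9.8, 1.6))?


Cross products: d1=473.82, d2=127.73, d3=-191.75, d4=154.34
d1*d2 < 0 and d3*d4 < 0? no

No, they don't intersect


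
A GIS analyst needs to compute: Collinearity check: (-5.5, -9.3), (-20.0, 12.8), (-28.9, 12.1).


Cross product: ((-20)-(-5.5))*(12.1-(-9.3)) - (12.8-(-9.3))*((-28.9)-(-5.5))
= 206.84

No, not collinear


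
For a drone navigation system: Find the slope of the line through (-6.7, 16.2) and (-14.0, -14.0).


slope = (y2-y1)/(x2-x1) = ((-14)-16.2)/((-14)-(-6.7)) = (-30.2)/(-7.3) = 4.137

4.137


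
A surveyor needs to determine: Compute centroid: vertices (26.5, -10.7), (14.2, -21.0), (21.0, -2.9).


Centroid = ((x_A+x_B+x_C)/3, (y_A+y_B+y_C)/3)
= ((26.5+14.2+21)/3, ((-10.7)+(-21)+(-2.9))/3)
= (20.5667, -11.5333)

(20.5667, -11.5333)


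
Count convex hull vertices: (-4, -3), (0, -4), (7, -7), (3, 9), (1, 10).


Convex hull vertices (CCW): (-4, -3), (7, -7), (3, 9), (1, 10)
Count = 4

4


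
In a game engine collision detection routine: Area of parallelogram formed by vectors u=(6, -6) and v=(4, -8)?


|u x v| = |6*(-8) - (-6)*4|
= |(-48) - (-24)| = 24

24


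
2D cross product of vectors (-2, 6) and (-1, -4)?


u x v = u_x*v_y - u_y*v_x = (-2)*(-4) - 6*(-1)
= 8 - (-6) = 14

14


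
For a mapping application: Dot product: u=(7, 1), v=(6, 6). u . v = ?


u . v = u_x*v_x + u_y*v_y = 7*6 + 1*6
= 42 + 6 = 48

48


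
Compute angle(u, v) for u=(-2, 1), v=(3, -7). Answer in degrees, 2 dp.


u.v = -13, |u| = sqrt(5) = 2.2361, |v| = sqrt(58) = 7.6158
cos(theta) = u.v/(|u||v|) = -13/sqrt(290) = -0.763386
theta = acos(-0.763386) = 139.76 degrees

139.76 degrees


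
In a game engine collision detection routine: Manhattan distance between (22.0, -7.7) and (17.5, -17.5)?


|22-17.5| + |(-7.7)-(-17.5)| = 4.5 + 9.8 = 14.3

14.3


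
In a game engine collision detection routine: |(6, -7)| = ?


|u| = sqrt(6^2 + (-7)^2) = sqrt(85) = 9.2195

9.2195


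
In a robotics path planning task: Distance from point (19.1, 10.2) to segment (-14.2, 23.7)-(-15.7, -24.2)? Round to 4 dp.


Project P onto AB: t = 0.2598 (clamped to [0,1])
Closest point on segment: (-14.5897, 11.255)
Distance: 33.7062

33.7062


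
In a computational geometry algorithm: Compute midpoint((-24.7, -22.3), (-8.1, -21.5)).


M = (((-24.7)+(-8.1))/2, ((-22.3)+(-21.5))/2)
= (-16.4, -21.9)

(-16.4, -21.9)


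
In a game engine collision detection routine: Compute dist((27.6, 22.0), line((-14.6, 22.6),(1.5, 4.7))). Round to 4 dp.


|cross product| = 745.72
|line direction| = sqrt(579.62) = 24.0753
Distance = 745.72/sqrt(579.62) = 30.9745

30.9745


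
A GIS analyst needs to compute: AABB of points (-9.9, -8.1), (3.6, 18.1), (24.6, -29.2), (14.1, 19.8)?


x range: [-9.9, 24.6]
y range: [-29.2, 19.8]
Bounding box: (-9.9,-29.2) to (24.6,19.8)

(-9.9,-29.2) to (24.6,19.8)


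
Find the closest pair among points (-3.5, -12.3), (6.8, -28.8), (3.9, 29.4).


d(P0,P1) = 19.451, d(P0,P2) = 42.3515, d(P1,P2) = 58.2722
Closest: P0 and P1

Closest pair: (-3.5, -12.3) and (6.8, -28.8), distance = 19.451


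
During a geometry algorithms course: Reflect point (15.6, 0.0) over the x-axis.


Reflection over x-axis: (x,y) -> (x,-y)
(15.6, 0) -> (15.6, 0)

(15.6, 0)


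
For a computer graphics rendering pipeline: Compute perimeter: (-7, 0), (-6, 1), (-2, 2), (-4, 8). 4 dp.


Sides: (-7, 0)->(-6, 1): sqrt(2) = 1.414214, (-6, 1)->(-2, 2): sqrt(17) = 4.123106, (-2, 2)->(-4, 8): sqrt(40) = 6.324555, (-4, 8)->(-7, 0): sqrt(73) = 8.544004
Sum = 20.405879
Perimeter = 20.4059

20.4059


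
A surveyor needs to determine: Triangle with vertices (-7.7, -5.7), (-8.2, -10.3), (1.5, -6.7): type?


Side lengths squared: AB^2=21.41, BC^2=107.05, CA^2=85.64
Sorted: [21.41, 85.64, 107.05]
By sides: Scalene, By angles: Right

Scalene, Right


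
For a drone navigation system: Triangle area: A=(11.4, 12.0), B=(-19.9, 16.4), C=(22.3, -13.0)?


Area = |x_A(y_B-y_C) + x_B(y_C-y_A) + x_C(y_A-y_B)|/2
= |335.16 + 497.5 + (-98.12)|/2
= 734.54/2 = 367.27

367.27


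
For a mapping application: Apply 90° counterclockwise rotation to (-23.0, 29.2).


90° CCW: (x,y) -> (-y, x)
(-23,29.2) -> (-29.2, -23)

(-29.2, -23)


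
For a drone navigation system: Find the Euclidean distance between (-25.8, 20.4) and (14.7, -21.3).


dx=40.5, dy=-41.7
d^2 = 40.5^2 + (-41.7)^2 = 3379.14
d = sqrt(3379.14) = 58.1304

58.1304


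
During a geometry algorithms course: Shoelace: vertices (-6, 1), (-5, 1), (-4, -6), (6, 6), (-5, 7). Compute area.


Shoelace sum: ((-6)*1 - (-5)*1) + ((-5)*(-6) - (-4)*1) + ((-4)*6 - 6*(-6)) + (6*7 - (-5)*6) + ((-5)*1 - (-6)*7)
= 154
Area = |154|/2 = 77

77


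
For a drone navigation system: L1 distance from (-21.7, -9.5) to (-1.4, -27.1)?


|(-21.7)-(-1.4)| + |(-9.5)-(-27.1)| = 20.3 + 17.6 = 37.9

37.9


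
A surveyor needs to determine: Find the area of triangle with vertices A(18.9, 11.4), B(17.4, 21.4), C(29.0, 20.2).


Area = |x_A(y_B-y_C) + x_B(y_C-y_A) + x_C(y_A-y_B)|/2
= |22.68 + 153.12 + (-290)|/2
= 114.2/2 = 57.1

57.1


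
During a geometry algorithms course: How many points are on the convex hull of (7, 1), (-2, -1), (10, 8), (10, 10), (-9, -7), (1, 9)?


Convex hull vertices (CCW): (-9, -7), (7, 1), (10, 8), (10, 10), (1, 9)
Count = 5

5


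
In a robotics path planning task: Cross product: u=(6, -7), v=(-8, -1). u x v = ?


u x v = u_x*v_y - u_y*v_x = 6*(-1) - (-7)*(-8)
= (-6) - 56 = -62

-62


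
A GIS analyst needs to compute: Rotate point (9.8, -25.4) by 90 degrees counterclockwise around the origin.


90° CCW: (x,y) -> (-y, x)
(9.8,-25.4) -> (25.4, 9.8)

(25.4, 9.8)


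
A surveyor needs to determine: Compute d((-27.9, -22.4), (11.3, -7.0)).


dx=39.2, dy=15.4
d^2 = 39.2^2 + 15.4^2 = 1773.8
d = sqrt(1773.8) = 42.1165

42.1165


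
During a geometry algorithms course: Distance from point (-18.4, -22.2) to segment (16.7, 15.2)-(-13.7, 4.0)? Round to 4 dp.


Project P onto AB: t = 1 (clamped to [0,1])
Closest point on segment: (-13.7, 4)
Distance: 26.6182

26.6182


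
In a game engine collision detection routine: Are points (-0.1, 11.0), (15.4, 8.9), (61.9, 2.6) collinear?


Cross product: (15.4-(-0.1))*(2.6-11) - (8.9-11)*(61.9-(-0.1))
= 0

Yes, collinear


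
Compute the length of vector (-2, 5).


|u| = sqrt((-2)^2 + 5^2) = sqrt(29) = 5.3852

5.3852


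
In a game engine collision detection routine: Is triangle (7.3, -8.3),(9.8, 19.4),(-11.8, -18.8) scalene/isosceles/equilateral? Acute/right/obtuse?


Side lengths squared: AB^2=773.54, BC^2=1925.8, CA^2=475.06
Sorted: [475.06, 773.54, 1925.8]
By sides: Scalene, By angles: Obtuse

Scalene, Obtuse


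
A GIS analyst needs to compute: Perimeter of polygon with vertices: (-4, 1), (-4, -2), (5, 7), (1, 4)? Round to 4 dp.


Sides: (-4, 1)->(-4, -2): sqrt(9) = 3, (-4, -2)->(5, 7): sqrt(162) = 12.727922, (5, 7)->(1, 4): sqrt(25) = 5, (1, 4)->(-4, 1): sqrt(34) = 5.830952
Sum = 26.558874
Perimeter = 26.5589

26.5589


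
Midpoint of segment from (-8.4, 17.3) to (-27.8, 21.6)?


M = (((-8.4)+(-27.8))/2, (17.3+21.6)/2)
= (-18.1, 19.45)

(-18.1, 19.45)


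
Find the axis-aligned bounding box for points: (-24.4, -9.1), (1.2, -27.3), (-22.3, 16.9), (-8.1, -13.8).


x range: [-24.4, 1.2]
y range: [-27.3, 16.9]
Bounding box: (-24.4,-27.3) to (1.2,16.9)

(-24.4,-27.3) to (1.2,16.9)


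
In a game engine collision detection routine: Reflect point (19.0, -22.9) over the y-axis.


Reflection over y-axis: (x,y) -> (-x,y)
(19, -22.9) -> (-19, -22.9)

(-19, -22.9)


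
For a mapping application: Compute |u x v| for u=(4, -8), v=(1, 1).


|u x v| = |4*1 - (-8)*1|
= |4 - (-8)| = 12

12


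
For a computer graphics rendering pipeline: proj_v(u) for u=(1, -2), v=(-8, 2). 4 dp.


u.v = -12, |v| = sqrt(68) = 8.2462
Scalar projection = u.v / |v| = -12 / sqrt(68) = -1.4552

-1.4552


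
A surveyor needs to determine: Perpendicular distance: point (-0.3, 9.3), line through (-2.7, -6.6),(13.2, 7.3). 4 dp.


|cross product| = 219.45
|line direction| = sqrt(446.02) = 21.1192
Distance = 219.45/sqrt(446.02) = 10.391

10.391


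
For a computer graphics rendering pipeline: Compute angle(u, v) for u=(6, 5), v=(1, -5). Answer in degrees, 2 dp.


u.v = -19, |u| = sqrt(61) = 7.8102, |v| = sqrt(26) = 5.099
cos(theta) = u.v/(|u||v|) = -19/sqrt(1586) = -0.477092
theta = acos(-0.477092) = 118.5 degrees

118.5 degrees


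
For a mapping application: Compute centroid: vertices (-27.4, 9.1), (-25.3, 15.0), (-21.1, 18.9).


Centroid = ((x_A+x_B+x_C)/3, (y_A+y_B+y_C)/3)
= (((-27.4)+(-25.3)+(-21.1))/3, (9.1+15+18.9)/3)
= (-24.6, 14.3333)

(-24.6, 14.3333)


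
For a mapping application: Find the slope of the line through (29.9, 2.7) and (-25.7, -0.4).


slope = (y2-y1)/(x2-x1) = ((-0.4)-2.7)/((-25.7)-29.9) = (-3.1)/(-55.6) = 0.0558

0.0558


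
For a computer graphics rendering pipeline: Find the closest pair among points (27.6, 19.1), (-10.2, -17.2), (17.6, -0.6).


d(P0,P1) = 52.4073, d(P0,P2) = 22.0928, d(P1,P2) = 32.379
Closest: P0 and P2

Closest pair: (27.6, 19.1) and (17.6, -0.6), distance = 22.0928


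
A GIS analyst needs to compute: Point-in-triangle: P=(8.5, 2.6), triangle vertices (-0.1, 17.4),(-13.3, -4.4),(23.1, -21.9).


Cross products: AB x AP = 382.84, BC x BP = 636.3, CA x CP = 5.38
All same sign? yes

Yes, inside


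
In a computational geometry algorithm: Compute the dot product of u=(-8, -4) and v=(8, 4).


u . v = u_x*v_x + u_y*v_y = (-8)*8 + (-4)*4
= (-64) + (-16) = -80

-80


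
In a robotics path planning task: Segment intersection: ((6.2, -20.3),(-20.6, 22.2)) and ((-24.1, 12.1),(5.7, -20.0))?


Cross products: d1=7.11, d2=413.33, d3=419.43, d4=13.21
d1*d2 < 0 and d3*d4 < 0? no

No, they don't intersect


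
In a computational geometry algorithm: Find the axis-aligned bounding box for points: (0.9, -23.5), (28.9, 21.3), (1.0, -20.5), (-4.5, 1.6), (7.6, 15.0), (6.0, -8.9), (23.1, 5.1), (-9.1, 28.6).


x range: [-9.1, 28.9]
y range: [-23.5, 28.6]
Bounding box: (-9.1,-23.5) to (28.9,28.6)

(-9.1,-23.5) to (28.9,28.6)


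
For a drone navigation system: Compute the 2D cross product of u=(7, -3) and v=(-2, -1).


u x v = u_x*v_y - u_y*v_x = 7*(-1) - (-3)*(-2)
= (-7) - 6 = -13

-13


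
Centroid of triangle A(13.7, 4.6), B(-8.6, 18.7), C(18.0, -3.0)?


Centroid = ((x_A+x_B+x_C)/3, (y_A+y_B+y_C)/3)
= ((13.7+(-8.6)+18)/3, (4.6+18.7+(-3))/3)
= (7.7, 6.7667)

(7.7, 6.7667)


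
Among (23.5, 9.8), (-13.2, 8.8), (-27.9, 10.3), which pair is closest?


d(P0,P1) = 36.7136, d(P0,P2) = 51.4024, d(P1,P2) = 14.7763
Closest: P1 and P2

Closest pair: (-13.2, 8.8) and (-27.9, 10.3), distance = 14.7763


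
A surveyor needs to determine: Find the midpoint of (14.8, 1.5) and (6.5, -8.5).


M = ((14.8+6.5)/2, (1.5+(-8.5))/2)
= (10.65, -3.5)

(10.65, -3.5)


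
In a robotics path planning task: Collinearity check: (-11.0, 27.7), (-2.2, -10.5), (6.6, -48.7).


Cross product: ((-2.2)-(-11))*((-48.7)-27.7) - ((-10.5)-27.7)*(6.6-(-11))
= 0

Yes, collinear


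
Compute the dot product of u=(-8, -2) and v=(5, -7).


u . v = u_x*v_x + u_y*v_y = (-8)*5 + (-2)*(-7)
= (-40) + 14 = -26

-26


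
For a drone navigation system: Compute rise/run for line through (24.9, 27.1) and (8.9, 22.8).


slope = (y2-y1)/(x2-x1) = (22.8-27.1)/(8.9-24.9) = (-4.3)/(-16) = 0.2687

0.2687


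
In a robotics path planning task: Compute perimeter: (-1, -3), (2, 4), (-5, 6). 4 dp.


Sides: (-1, -3)->(2, 4): sqrt(58) = 7.615773, (2, 4)->(-5, 6): sqrt(53) = 7.28011, (-5, 6)->(-1, -3): sqrt(97) = 9.848858
Sum = 24.744741
Perimeter = 24.7447

24.7447


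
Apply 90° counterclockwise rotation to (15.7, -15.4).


90° CCW: (x,y) -> (-y, x)
(15.7,-15.4) -> (15.4, 15.7)

(15.4, 15.7)


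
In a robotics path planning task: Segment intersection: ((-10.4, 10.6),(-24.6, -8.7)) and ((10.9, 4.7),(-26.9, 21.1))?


Cross products: d1=126.3, d2=1088.72, d3=494.87, d4=-467.55
d1*d2 < 0 and d3*d4 < 0? no

No, they don't intersect


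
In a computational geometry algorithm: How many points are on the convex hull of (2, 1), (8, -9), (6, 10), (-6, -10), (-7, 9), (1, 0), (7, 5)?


Convex hull vertices (CCW): (-7, 9), (-6, -10), (8, -9), (7, 5), (6, 10)
Count = 5

5


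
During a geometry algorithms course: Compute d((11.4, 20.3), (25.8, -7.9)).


dx=14.4, dy=-28.2
d^2 = 14.4^2 + (-28.2)^2 = 1002.6
d = sqrt(1002.6) = 31.6639

31.6639


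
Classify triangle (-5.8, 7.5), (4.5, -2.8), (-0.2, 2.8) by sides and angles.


Side lengths squared: AB^2=212.18, BC^2=53.45, CA^2=53.45
Sorted: [53.45, 53.45, 212.18]
By sides: Isosceles, By angles: Obtuse

Isosceles, Obtuse


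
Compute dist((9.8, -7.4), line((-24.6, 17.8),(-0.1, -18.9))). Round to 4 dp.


|cross product| = 645.08
|line direction| = sqrt(1947.14) = 44.1264
Distance = 645.08/sqrt(1947.14) = 14.6189

14.6189


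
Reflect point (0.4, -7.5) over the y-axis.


Reflection over y-axis: (x,y) -> (-x,y)
(0.4, -7.5) -> (-0.4, -7.5)

(-0.4, -7.5)


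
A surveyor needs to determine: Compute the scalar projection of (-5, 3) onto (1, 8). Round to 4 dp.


u.v = 19, |v| = sqrt(65) = 8.0623
Scalar projection = u.v / |v| = 19 / sqrt(65) = 2.3567

2.3567


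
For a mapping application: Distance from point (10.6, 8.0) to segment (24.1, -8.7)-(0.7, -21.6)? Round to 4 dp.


Project P onto AB: t = 0.1407 (clamped to [0,1])
Closest point on segment: (20.8071, -10.5153)
Distance: 21.1424

21.1424


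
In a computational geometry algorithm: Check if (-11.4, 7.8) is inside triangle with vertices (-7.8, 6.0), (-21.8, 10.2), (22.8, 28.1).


Cross products: AB x AP = -10.08, BC x BP = -293.2, CA x CP = -134.64
All same sign? yes

Yes, inside


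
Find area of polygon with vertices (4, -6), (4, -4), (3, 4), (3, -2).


Shoelace sum: (4*(-4) - 4*(-6)) + (4*4 - 3*(-4)) + (3*(-2) - 3*4) + (3*(-6) - 4*(-2))
= 8
Area = |8|/2 = 4

4


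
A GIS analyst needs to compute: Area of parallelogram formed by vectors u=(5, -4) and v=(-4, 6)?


|u x v| = |5*6 - (-4)*(-4)|
= |30 - 16| = 14

14


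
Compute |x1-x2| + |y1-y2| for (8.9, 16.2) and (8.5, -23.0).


|8.9-8.5| + |16.2-(-23)| = 0.4 + 39.2 = 39.6

39.6


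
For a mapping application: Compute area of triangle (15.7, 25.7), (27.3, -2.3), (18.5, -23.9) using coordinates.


Area = |x_A(y_B-y_C) + x_B(y_C-y_A) + x_C(y_A-y_B)|/2
= |339.12 + (-1354.08) + 518|/2
= 496.96/2 = 248.48

248.48


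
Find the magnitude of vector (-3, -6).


|u| = sqrt((-3)^2 + (-6)^2) = sqrt(45) = 6.7082

6.7082


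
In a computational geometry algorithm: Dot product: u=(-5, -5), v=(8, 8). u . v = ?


u . v = u_x*v_x + u_y*v_y = (-5)*8 + (-5)*8
= (-40) + (-40) = -80

-80


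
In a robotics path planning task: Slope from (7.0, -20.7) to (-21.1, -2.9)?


slope = (y2-y1)/(x2-x1) = ((-2.9)-(-20.7))/((-21.1)-7) = 17.8/(-28.1) = -0.6335

-0.6335


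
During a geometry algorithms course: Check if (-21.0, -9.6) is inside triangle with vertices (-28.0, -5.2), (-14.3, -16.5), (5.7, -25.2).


Cross products: AB x AP = 18.82, BC x BP = 79.71, CA x CP = 8.28
All same sign? yes

Yes, inside


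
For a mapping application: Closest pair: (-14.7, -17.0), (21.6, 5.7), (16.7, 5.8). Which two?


d(P0,P1) = 42.8133, d(P0,P2) = 38.8046, d(P1,P2) = 4.901
Closest: P1 and P2

Closest pair: (21.6, 5.7) and (16.7, 5.8), distance = 4.901


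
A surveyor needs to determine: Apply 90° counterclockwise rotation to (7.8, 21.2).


90° CCW: (x,y) -> (-y, x)
(7.8,21.2) -> (-21.2, 7.8)

(-21.2, 7.8)


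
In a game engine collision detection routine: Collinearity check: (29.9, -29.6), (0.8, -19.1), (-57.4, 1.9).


Cross product: (0.8-29.9)*(1.9-(-29.6)) - ((-19.1)-(-29.6))*((-57.4)-29.9)
= 0

Yes, collinear


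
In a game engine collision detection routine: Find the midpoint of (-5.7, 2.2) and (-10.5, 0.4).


M = (((-5.7)+(-10.5))/2, (2.2+0.4)/2)
= (-8.1, 1.3)

(-8.1, 1.3)


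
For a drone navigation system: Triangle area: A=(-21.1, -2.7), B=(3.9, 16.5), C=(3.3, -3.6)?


Area = |x_A(y_B-y_C) + x_B(y_C-y_A) + x_C(y_A-y_B)|/2
= |(-424.11) + (-3.51) + (-63.36)|/2
= 490.98/2 = 245.49

245.49


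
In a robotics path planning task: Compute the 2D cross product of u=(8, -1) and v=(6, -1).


u x v = u_x*v_y - u_y*v_x = 8*(-1) - (-1)*6
= (-8) - (-6) = -2

-2


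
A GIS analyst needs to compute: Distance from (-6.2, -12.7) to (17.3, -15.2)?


dx=23.5, dy=-2.5
d^2 = 23.5^2 + (-2.5)^2 = 558.5
d = sqrt(558.5) = 23.6326

23.6326


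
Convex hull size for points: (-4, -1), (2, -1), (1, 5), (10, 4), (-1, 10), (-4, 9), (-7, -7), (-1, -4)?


Convex hull vertices (CCW): (-7, -7), (-1, -4), (10, 4), (-1, 10), (-4, 9)
Count = 5

5
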